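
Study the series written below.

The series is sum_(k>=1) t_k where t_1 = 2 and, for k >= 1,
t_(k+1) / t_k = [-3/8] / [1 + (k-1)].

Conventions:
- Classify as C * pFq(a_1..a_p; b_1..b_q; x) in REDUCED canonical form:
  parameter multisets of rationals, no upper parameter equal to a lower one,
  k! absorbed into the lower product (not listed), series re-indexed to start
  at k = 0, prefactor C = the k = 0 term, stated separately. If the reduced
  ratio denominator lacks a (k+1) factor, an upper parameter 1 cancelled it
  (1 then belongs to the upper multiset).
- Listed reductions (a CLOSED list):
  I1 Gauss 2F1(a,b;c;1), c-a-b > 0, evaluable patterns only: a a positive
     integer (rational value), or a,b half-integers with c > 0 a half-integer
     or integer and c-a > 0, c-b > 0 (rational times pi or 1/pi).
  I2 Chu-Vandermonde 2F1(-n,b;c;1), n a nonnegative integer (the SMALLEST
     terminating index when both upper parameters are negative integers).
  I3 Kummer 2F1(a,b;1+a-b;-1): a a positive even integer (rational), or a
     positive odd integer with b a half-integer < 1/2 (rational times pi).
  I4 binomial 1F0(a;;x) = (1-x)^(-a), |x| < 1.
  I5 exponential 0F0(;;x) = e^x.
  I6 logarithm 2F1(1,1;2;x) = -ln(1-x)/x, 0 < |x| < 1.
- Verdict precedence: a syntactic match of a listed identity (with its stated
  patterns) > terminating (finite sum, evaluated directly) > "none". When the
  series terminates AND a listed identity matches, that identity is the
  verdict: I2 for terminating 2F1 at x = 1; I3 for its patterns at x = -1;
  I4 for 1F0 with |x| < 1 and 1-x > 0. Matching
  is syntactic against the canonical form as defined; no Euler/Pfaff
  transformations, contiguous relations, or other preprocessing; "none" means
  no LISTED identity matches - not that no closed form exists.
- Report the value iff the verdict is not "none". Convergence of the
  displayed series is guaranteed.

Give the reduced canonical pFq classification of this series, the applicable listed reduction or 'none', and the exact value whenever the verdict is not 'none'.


At argument -3/8: a 0F0 with upper {-}, lower {-}, scaled by C = 2. Verdict: this is the I5 exponential reduction (the 0F0 exponential series at x = -3/8). Exact value: 2 * e^(-3/8).

The tell: with t_0 = 2, roots of the ratio polynomials (C = 2) are the negated parameters.
Adjacent-term ratio: r(k) = (-3/8) * 1 / [(k+1)] - rational in k, leading ratio (-3/8); with t_0 = 2, classification follows.


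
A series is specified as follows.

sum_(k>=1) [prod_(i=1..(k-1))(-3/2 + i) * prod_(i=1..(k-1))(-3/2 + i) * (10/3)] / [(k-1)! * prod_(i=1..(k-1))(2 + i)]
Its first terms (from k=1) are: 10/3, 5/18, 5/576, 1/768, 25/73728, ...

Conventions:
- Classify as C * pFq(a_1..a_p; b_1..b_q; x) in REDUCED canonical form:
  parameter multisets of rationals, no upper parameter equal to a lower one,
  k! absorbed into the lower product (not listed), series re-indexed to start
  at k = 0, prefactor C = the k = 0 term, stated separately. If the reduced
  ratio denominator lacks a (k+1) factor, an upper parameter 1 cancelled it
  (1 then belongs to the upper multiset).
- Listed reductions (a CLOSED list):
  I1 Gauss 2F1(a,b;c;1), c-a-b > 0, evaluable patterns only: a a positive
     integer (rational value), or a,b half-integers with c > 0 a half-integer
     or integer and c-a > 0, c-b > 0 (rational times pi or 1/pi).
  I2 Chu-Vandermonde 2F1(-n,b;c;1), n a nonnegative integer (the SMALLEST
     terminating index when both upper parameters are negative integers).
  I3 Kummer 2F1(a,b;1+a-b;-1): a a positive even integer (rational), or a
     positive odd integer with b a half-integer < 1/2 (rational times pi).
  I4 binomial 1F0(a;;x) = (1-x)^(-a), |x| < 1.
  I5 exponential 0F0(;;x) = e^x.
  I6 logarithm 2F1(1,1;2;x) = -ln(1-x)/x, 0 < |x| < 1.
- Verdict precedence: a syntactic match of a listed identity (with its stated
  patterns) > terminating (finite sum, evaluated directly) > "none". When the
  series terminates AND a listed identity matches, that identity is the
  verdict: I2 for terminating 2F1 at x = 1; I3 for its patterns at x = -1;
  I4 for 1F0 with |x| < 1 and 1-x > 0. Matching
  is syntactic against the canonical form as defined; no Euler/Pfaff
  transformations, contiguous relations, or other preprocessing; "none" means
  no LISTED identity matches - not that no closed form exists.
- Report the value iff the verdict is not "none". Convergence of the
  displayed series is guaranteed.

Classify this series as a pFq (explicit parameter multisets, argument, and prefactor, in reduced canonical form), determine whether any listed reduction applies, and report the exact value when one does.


Classification (C = 10/3): 2F1 with upper {-1/2, -1/2}, lower {3}, argument x = 1. Verdict (x = 1): the half-integer Gauss pattern (I1) applies (x = 1; upper {-1/2, -1/2} half-integers, c = 3 in the evaluable pattern). Value: (512/45) / pi.

First insight: t_0 = 10/3 here, and the running product (C = 10/3, x = 1) telescopes to a rising factorial.
Term ratio: r(k) = 1 * (k-1/2) (k-1/2) / [(k+3) (k+1)] - rational; roots negated = parameters, x = 1, C = 10/3.


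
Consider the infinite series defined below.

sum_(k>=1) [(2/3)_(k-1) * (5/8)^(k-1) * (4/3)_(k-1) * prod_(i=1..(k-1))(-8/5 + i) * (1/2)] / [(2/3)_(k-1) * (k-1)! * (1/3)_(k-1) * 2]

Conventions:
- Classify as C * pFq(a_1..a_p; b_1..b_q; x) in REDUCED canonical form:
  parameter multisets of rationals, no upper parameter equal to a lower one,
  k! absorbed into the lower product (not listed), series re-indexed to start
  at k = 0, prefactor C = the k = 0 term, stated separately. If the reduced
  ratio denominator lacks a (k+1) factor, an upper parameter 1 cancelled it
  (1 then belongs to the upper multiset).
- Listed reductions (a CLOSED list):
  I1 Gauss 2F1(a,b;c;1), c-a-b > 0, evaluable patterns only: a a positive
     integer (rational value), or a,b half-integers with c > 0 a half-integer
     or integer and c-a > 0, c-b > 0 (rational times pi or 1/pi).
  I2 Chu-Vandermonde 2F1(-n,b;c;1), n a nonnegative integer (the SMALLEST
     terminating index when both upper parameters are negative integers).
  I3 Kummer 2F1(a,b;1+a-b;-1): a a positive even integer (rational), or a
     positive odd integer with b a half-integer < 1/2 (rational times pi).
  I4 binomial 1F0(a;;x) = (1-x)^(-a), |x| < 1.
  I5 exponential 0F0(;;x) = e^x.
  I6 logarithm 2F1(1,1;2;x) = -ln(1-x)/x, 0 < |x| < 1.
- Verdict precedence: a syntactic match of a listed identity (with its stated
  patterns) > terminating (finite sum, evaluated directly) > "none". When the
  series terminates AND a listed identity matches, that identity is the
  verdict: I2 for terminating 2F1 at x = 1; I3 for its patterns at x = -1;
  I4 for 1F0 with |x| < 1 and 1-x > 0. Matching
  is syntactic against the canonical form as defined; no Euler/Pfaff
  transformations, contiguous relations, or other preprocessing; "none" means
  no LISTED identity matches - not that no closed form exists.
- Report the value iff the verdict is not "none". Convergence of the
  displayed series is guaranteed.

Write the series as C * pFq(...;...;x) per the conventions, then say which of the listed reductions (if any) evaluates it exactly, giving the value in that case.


The tell: t_0 = 1/4 here, and the parameter 2/3 appears in both the upper and lower lists and cancels.
Step ratio: r(k) = (5/8) * (k-3/5) (k+4/3) / [(k+1/3) (k+1)] - rational in k. x = (5/8); t_0 = 1/4; negate the roots.

At argument 5/8: a 2F1 with upper {-3/5, 4/3}, lower {1/3}, scaled by C = 1/4. Verdict: none. Every listed pattern misses the 2F1 form at 5/8, upper {-3/5, 4/3}.


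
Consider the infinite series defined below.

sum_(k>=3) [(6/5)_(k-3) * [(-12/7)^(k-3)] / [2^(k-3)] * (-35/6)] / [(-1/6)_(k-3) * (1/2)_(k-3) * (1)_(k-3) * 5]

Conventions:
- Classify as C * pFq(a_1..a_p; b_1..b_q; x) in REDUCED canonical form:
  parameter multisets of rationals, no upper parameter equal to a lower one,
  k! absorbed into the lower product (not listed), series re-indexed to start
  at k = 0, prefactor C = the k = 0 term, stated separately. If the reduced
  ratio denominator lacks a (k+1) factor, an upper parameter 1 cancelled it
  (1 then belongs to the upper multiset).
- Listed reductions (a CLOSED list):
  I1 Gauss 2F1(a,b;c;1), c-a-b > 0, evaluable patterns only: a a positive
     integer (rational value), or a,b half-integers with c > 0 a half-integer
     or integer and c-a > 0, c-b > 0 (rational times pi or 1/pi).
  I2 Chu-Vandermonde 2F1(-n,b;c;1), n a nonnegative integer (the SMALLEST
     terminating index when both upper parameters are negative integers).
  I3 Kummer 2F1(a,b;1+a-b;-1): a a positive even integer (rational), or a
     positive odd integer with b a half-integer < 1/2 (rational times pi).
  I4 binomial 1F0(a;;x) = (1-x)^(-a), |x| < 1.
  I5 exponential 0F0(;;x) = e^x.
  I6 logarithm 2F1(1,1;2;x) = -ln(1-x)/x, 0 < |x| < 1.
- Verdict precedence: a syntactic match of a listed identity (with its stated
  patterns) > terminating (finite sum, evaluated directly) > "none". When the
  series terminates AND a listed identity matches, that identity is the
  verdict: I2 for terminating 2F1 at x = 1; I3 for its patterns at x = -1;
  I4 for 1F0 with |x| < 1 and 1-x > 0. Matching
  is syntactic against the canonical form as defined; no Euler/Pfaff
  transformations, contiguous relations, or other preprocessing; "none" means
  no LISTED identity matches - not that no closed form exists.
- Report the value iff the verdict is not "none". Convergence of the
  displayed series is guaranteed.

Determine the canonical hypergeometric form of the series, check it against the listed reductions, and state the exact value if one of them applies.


With C = -7/6: the canonical form is 1F2(6/5; -1/6, 1/2; -6/7). Verdict: none here - no I1-I6 shape fits x = -6/7 with lower {-1/6, 1/2}.

Key observation: t_0 being -7/6, the constant factors (prefactor -7/6) combine into one prefactor.
Adjacent-term ratio: r(k) = (-6/7) * (k+6/5) / [(k-1/6) (k+1/2) (k+1)] - rational; roots negated = parameters, x = (-6/7), C = -7/6.


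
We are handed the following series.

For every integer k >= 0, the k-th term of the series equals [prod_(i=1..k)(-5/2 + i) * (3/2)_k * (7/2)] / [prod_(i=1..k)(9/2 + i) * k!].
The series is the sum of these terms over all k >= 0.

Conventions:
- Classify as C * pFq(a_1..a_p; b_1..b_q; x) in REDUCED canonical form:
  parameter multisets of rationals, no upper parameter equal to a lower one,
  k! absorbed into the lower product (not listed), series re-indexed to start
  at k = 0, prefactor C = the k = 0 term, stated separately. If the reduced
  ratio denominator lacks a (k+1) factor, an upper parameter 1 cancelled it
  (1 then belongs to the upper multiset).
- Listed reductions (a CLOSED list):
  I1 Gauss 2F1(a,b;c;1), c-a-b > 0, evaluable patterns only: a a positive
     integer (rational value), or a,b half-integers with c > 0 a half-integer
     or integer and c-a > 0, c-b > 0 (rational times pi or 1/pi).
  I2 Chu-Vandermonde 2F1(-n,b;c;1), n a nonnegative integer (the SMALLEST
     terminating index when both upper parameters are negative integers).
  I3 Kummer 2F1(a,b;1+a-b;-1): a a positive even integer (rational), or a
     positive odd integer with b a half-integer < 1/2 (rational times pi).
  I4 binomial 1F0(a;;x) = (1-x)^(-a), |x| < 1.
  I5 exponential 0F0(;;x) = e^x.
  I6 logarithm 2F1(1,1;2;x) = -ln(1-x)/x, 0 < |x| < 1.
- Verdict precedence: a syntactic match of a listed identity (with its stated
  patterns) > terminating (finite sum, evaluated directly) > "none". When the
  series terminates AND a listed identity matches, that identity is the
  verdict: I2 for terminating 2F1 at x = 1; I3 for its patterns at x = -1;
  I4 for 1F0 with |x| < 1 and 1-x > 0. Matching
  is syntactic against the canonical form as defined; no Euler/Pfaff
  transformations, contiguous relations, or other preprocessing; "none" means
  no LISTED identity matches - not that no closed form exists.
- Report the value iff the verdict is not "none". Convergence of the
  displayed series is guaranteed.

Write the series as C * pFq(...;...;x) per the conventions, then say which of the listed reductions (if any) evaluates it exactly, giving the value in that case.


With C = 7/2: the canonical form is 2F1(-3/2, 3/2; 11/2; 1). Verdict: this is Gauss's theorem I1 (half-integer case) (x = 1; upper {-3/2, 3/2} half-integers, c = 11/2 in the evaluable pattern). Its exact value is (46305/65536) * pi.

The tell: x = 1 and the lower running product (prefactor 7/2) is a rising factorial.
Step ratio: r(k) = 1 * (k-3/2) (k+3/2) / [(k+11/2) (k+1)] - rational; roots negated = parameters, x = 1, C = 7/2.


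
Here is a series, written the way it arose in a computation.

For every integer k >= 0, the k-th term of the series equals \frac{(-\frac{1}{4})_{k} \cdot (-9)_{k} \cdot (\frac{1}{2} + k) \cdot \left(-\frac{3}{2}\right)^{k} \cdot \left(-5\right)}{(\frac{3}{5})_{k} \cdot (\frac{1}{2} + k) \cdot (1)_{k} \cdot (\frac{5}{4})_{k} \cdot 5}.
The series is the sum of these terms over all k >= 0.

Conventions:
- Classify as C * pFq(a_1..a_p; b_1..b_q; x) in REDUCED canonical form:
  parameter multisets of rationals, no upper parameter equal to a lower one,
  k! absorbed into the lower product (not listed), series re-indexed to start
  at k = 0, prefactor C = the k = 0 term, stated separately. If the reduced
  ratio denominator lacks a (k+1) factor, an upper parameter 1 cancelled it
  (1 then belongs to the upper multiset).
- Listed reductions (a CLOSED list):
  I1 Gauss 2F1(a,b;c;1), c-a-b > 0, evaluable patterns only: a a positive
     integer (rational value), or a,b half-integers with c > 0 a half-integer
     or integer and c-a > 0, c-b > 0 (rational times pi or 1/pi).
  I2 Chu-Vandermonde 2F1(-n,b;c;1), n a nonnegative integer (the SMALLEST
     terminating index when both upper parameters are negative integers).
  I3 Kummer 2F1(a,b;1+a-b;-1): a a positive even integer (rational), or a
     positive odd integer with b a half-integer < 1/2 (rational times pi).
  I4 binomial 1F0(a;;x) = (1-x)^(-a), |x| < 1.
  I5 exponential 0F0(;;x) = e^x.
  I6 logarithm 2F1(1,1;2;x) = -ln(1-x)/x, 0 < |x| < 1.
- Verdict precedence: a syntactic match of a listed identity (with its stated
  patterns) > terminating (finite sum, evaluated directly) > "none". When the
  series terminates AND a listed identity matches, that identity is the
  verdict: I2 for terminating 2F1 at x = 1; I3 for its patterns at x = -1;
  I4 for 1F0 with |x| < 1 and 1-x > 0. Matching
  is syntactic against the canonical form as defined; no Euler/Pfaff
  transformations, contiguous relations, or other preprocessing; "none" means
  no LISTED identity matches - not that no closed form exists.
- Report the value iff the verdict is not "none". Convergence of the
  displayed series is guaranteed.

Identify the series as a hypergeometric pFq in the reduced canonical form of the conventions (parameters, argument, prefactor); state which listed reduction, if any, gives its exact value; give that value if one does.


Structural cue: t_0 = -1 here, and the constant factors (C = -1, x = -3/2) combine into one prefactor.
Term ratio: r(k) = -\frac{3}{2} * (k-9) (k-\frac{1}{4}) / [(k+\frac{3}{5}) (k+\frac{5}{4}) (k+1)] ; factor over Q: parameters, x = -\frac{3}{2}, and C = -1.

Canonical form: C = -1 times 2F2 with upper {-9, -\frac{1}{4}}, lower {\frac{3}{5}, \frac{5}{4}}, x = -\frac{3}{2}. Verdict: terminating. (-9)_k vanishes past k = 9, leaving a 10-term sum, computed directly. Value: \frac{235263467145091667}{15385169856888832}.


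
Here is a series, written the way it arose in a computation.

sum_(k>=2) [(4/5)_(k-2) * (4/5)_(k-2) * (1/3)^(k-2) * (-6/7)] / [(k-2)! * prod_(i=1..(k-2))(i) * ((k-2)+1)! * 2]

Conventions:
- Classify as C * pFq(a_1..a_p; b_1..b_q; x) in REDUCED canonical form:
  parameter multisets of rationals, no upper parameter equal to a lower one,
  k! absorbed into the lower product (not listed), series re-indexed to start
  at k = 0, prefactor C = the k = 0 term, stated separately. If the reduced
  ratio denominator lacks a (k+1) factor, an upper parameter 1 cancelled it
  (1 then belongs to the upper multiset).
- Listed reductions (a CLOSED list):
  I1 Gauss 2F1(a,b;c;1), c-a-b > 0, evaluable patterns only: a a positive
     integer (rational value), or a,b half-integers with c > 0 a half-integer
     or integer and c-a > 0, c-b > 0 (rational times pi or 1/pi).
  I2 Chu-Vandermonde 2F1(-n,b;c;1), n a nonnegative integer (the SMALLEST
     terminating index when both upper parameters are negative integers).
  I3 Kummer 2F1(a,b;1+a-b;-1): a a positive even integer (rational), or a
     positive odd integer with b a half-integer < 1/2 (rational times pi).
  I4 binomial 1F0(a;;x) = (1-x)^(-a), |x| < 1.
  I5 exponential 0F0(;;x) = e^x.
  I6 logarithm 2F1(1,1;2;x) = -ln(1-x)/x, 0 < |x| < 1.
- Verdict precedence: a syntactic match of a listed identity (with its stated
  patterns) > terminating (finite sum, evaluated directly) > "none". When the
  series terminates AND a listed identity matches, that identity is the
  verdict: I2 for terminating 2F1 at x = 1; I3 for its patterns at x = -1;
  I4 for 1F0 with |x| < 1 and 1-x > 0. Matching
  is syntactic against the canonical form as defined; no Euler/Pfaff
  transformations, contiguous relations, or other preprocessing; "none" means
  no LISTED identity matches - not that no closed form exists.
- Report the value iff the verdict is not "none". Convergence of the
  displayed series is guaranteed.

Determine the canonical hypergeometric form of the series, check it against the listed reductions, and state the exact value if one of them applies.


Structural cue: with t_0 = -3/7, the lower running product (C = -3/7) is a rising factorial.
Step ratio: r(k) = (1/3) * (k+4/5) (k+4/5) / [(k+1) (k+2) (k+1)] - rational in k, leading ratio (1/3); with t_0 = -3/7, classification follows.

The series (x = 1/3) is 2F2: upper {4/5, 4/5}, lower {1, 2}, prefactor -3/7. Verdict: none (x = 1/3): each listed identity misses the multisets {4/5, 4/5} ; {1, 2}.


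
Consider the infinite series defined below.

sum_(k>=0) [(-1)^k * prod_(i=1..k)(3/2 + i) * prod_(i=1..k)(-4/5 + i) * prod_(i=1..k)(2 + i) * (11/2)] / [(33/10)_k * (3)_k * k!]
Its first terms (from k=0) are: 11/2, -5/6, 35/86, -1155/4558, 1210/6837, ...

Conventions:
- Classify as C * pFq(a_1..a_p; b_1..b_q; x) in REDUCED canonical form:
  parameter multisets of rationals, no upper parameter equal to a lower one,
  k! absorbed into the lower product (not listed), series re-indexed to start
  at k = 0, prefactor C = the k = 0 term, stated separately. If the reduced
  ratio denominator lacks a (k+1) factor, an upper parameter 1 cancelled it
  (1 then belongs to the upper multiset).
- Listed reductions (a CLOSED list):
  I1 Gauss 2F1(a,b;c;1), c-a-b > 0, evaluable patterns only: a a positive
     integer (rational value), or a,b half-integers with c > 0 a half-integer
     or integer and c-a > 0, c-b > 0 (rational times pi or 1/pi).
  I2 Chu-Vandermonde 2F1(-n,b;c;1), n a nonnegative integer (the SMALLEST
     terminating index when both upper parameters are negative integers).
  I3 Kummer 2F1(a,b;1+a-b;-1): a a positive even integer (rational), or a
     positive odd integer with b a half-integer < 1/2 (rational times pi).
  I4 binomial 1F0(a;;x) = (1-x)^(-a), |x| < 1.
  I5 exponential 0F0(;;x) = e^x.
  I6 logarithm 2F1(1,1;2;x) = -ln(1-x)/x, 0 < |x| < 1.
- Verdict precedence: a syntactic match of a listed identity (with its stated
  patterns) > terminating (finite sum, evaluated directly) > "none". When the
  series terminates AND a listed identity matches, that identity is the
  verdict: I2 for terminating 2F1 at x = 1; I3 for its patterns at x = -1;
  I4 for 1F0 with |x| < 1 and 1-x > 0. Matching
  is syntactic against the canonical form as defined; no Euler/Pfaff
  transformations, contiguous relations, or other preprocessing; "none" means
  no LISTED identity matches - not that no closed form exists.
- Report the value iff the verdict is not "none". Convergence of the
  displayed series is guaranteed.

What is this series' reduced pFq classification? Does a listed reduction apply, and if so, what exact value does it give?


First insight: t_0 = 11/2 here, and the running product (C = 11/2) telescopes to a rising factorial.
Term ratio: r(k) = (-1) * (k+1/5) (k+5/2) / [(k+33/10) (k+1)] - rational in k, leading ratio (-1); with t_0 = 11/2, classification follows.

Canonical form: C = 11/2 times 2F1 with upper {1/5, 5/2}, lower {33/10}, x = -1. Verdict: none - at argument -1 the multisets {1/5, 5/2} ; {33/10} match no listed identity.


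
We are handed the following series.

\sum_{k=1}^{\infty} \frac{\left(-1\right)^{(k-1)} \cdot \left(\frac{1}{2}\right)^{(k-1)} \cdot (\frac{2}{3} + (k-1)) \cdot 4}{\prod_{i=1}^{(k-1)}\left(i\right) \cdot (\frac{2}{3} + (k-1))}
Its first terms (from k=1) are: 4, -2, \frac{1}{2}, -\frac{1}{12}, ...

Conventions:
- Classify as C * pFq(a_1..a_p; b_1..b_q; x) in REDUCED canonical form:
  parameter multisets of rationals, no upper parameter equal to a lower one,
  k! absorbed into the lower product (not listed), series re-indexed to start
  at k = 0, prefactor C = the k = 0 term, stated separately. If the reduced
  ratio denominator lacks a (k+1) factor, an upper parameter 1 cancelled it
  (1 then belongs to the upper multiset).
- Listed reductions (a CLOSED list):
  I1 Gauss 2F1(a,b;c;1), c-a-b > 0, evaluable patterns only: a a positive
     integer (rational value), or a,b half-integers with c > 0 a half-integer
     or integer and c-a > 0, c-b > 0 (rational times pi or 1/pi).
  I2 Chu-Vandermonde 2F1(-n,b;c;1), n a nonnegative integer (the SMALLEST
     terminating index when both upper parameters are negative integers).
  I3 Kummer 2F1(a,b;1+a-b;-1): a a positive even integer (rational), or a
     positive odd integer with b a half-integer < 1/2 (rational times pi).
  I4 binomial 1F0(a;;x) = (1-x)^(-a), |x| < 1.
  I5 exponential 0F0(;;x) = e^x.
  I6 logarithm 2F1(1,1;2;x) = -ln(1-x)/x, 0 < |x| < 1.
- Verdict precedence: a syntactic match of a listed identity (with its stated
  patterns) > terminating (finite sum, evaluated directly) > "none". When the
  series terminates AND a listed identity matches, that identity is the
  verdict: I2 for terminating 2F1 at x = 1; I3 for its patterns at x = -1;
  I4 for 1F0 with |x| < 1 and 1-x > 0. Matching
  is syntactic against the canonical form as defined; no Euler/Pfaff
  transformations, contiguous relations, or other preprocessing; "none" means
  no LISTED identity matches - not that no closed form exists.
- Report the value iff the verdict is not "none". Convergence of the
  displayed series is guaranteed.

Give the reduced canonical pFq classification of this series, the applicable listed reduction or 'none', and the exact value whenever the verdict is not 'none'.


Classification (C = 4): 0F0 with upper {-}, lower {-}, argument x = -\frac{1}{2}. Verdict (x = -\frac{1}{2}): exponential (I5) applies (the 0F0 exponential series at x = -\frac{1}{2}). Hence: 4 \cdot e^{-\frac{1}{2}}.

The tell: with t_0 = 4, the (-1)^k factor (C = 4, x = -1/2) folds into the argument's sign.
Consecutive-term ratio: r(k) = -\frac{1}{2} * 1 / [(k+1)] - rational; roots negated = parameters, x = -\frac{1}{2}, C = 4.


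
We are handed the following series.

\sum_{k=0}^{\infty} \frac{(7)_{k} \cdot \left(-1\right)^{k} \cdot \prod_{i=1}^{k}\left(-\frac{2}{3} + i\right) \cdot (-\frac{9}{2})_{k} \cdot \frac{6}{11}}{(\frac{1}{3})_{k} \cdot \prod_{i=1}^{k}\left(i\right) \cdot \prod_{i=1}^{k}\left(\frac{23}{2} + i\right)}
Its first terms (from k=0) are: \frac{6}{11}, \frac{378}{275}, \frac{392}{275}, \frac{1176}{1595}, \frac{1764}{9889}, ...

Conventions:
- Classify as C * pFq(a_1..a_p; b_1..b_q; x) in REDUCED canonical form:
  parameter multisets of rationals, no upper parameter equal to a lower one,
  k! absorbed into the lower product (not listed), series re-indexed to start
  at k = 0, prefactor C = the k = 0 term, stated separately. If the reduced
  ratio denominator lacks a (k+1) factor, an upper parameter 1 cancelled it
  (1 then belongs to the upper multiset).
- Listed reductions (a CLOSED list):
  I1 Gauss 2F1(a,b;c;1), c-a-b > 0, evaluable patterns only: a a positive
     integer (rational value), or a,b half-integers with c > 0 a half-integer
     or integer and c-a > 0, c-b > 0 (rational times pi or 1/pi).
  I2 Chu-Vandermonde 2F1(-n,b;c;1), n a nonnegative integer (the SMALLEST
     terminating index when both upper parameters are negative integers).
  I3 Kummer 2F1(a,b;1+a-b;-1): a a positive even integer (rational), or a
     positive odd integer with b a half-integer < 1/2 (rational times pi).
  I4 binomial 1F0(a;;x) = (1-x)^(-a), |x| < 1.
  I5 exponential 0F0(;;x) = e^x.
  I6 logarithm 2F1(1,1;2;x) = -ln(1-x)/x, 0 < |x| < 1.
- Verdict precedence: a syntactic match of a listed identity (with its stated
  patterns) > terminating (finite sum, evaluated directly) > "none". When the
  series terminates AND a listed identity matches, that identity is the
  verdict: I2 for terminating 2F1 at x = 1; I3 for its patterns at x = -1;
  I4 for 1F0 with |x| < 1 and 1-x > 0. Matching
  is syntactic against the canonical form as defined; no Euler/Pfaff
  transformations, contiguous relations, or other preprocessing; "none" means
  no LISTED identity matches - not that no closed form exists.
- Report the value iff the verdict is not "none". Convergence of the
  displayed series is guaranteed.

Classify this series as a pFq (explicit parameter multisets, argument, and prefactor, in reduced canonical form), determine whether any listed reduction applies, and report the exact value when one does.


Prefactor \frac{6}{11}, argument -1: 2F1 with upper {-\frac{9}{2}, 7} over lower {\frac{25}{2}}. Verdict (x = -1): the Kummer evaluation I3 applies (x = -1; c = \frac{25}{2} equals 1+a-b for upper {-\frac{9}{2}, 7}: listed pattern). Sum: \frac{91265265}{67108864} \cdot \pi.

The tell: from the first term \frac{6}{11}: the lower running product (C = 6/11, x = -1) is a rising factorial.
Term ratio: r(k) = -1 * (k-\frac{9}{2}) (k+7) / [(k+\frac{25}{2}) (k+1)] - rational in k, leading ratio -1; with t_0 = \frac{6}{11}, classification follows.


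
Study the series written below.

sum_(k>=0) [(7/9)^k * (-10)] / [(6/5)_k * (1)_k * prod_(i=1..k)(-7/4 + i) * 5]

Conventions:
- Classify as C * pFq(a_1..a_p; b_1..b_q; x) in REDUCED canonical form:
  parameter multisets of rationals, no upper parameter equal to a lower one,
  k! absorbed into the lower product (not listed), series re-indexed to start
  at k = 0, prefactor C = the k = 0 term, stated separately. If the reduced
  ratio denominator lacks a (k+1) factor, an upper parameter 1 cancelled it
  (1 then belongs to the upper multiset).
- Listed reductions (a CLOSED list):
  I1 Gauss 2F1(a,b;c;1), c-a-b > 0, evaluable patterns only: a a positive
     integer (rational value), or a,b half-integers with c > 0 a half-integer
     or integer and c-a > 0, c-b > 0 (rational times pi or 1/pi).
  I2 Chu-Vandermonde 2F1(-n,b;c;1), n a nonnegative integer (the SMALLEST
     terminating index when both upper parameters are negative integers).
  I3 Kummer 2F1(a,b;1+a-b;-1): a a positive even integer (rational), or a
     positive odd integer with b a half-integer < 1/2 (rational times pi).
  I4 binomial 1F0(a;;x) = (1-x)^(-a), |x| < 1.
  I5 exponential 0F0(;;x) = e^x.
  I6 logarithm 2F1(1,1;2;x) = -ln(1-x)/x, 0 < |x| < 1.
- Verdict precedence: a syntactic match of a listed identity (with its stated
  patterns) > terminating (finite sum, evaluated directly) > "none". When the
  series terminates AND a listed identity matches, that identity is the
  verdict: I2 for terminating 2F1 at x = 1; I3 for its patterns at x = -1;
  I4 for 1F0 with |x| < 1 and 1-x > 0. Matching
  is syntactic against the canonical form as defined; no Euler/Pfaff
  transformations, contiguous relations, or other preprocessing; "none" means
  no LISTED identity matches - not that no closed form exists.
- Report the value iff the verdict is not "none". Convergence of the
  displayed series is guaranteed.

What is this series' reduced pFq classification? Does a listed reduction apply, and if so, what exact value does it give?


The series (x = 7/9) is 0F2: upper {-}, lower {-3/4, 6/5}, prefactor -2. Verdict: none. Every listed pattern misses the 0F2 form at 7/9, upper {-}.

Structural cue: t_0 being -2, the constant factors (C = -2) combine into one prefactor.
Term ratio: r(k) = (7/9) * 1 / [(k-3/4) (k+6/5) (k+1)] ; factor over Q: parameters, x = (7/9), and C = -2.


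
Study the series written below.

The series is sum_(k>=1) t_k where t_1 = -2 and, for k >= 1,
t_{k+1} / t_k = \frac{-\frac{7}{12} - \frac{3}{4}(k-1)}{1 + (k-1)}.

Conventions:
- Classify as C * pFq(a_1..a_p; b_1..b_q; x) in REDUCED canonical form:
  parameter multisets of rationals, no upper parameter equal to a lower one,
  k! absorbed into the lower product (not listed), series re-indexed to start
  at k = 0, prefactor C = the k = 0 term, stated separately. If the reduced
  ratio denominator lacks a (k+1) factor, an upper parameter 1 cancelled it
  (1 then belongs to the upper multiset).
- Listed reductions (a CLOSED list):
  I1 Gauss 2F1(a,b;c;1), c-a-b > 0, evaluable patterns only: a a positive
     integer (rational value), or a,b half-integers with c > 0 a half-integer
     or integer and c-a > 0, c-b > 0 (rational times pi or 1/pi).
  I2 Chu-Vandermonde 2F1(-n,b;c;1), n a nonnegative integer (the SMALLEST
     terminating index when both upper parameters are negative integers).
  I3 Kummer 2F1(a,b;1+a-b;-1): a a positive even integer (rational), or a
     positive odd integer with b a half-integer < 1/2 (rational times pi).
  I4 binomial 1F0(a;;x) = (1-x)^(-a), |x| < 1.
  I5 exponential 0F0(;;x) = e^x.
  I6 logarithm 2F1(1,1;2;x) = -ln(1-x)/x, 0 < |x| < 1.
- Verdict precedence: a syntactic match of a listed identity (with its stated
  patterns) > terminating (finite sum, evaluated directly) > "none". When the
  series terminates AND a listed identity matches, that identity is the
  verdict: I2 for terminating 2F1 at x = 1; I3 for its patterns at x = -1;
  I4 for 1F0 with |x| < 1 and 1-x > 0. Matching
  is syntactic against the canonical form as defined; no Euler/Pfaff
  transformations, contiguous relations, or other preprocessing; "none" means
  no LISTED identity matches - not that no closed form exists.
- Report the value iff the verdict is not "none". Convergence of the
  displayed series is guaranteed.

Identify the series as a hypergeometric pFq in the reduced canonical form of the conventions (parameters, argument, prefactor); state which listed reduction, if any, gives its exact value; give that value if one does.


This is -2 * 1F0(\frac{7}{9}; -; -\frac{3}{4}) in reduced canonical form. Verdict: the binomial series (I4) applies (the 1F0 binomial series: exponent -7/9, x = -\frac{3}{4}). Its exact value is \left(-2\right) \cdot \left(\frac{7}{4}\right)^{-\frac{7}{9}}.

The tell: t_0 = -2 here, and the expanded ratio factors over Q; C = -2, roots give parameters.
Term ratio: r(k) = -\frac{3}{4} * (k+\frac{7}{9}) / [(k+1)] ; factor over Q: parameters, x = -\frac{3}{4}, and C = -2.


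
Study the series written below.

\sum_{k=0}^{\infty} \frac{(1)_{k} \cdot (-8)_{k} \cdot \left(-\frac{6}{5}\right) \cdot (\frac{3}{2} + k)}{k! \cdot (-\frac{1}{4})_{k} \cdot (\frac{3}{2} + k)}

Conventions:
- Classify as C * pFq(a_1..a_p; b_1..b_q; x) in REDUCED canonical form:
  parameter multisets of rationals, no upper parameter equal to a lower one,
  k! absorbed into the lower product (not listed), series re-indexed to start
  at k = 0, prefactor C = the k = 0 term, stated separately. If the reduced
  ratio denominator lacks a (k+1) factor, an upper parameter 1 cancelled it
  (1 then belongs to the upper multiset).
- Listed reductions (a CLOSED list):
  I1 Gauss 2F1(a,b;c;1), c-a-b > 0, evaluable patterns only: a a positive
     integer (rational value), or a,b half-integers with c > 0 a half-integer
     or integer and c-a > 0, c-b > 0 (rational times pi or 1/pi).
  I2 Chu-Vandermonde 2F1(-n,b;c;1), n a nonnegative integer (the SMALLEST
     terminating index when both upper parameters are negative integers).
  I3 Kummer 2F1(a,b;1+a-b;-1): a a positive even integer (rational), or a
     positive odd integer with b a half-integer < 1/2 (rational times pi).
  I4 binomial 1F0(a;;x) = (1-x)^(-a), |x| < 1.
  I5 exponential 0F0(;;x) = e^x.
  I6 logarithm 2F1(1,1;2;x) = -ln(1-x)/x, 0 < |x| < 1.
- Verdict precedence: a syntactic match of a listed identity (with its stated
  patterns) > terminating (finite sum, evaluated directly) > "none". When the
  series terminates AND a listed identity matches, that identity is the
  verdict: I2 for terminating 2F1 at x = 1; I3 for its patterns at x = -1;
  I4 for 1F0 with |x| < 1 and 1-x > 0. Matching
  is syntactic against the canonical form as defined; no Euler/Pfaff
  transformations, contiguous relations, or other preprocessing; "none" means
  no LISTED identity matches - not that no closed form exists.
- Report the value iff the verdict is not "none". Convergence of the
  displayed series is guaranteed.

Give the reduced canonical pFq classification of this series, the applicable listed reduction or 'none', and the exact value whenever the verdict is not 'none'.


The series (x = 1) is 2F1: upper {-8, 1}, lower {-\frac{1}{4}}, prefactor -\frac{6}{5}. Verdict (x = 1): the Chu-Vandermonde identity I2 applies (terminating 2F1 at x = 1 with n = 8, b = 1, c = -\frac{1}{4}). Sum: \frac{2}{9}.

Key observation: from the first term -\frac{6}{5}: striking the common factor k + 3/2 reduces the term (prefactor -6/5).
Adjacent-term ratio: r(k) = 1 * (k-8) (k+1) / [(k-\frac{1}{4}) (k+1)] - rational; roots negated = parameters, x = 1, C = -\frac{6}{5}.


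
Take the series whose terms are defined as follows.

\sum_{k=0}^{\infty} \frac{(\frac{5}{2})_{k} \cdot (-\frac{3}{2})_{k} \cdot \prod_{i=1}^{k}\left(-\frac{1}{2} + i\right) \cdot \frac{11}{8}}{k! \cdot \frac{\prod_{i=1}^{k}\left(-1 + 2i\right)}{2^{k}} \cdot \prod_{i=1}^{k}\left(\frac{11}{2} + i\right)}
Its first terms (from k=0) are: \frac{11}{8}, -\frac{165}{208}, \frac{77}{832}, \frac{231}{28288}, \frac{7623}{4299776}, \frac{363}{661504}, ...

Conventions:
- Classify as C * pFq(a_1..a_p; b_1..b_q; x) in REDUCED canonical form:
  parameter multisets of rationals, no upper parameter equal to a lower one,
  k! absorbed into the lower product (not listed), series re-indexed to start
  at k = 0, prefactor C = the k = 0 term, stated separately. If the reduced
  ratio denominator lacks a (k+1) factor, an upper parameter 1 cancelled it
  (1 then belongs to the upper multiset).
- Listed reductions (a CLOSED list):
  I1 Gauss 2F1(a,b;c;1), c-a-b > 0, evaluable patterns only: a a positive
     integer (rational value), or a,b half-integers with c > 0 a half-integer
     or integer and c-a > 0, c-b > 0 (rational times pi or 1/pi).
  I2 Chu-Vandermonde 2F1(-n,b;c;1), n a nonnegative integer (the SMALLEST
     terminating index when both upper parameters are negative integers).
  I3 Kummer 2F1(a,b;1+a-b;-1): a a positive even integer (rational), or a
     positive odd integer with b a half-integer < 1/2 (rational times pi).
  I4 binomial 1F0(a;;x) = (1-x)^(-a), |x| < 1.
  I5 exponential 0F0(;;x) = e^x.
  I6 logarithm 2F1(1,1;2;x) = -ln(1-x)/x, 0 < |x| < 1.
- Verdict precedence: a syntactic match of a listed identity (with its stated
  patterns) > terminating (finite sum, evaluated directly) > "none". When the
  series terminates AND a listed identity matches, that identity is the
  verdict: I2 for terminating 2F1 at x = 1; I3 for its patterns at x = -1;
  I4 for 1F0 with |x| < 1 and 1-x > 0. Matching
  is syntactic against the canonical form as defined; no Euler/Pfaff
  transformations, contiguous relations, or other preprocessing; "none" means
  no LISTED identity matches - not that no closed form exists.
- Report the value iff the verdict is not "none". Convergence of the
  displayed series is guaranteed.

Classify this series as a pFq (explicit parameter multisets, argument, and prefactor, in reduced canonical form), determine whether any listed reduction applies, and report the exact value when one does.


x = 1 here; the reduced form reads 2F1, upper {-\frac{3}{2}, \frac{5}{2}}, lower {\frac{13}{2}}, C = \frac{11}{8}. Verdict at x = 1: Gauss's theorem I1 (half-integer case) matches (x = 1; upper {-\frac{3}{2}, \frac{5}{2}} half-integers, c = \frac{13}{2} in the evaluable pattern). Its exact value is \frac{114345}{524288} \cdot \pi.

First insight: x = 1 and the lower odd product (C = 11/8) is 2^k (1/2)_k.
Step ratio: r(k) = 1 * (k-\frac{3}{2}) (k+\frac{5}{2}) / [(k+\frac{13}{2}) (k+1)] - poly over poly, x = 1 from leading terms; C = \frac{11}{8} at k = 0.


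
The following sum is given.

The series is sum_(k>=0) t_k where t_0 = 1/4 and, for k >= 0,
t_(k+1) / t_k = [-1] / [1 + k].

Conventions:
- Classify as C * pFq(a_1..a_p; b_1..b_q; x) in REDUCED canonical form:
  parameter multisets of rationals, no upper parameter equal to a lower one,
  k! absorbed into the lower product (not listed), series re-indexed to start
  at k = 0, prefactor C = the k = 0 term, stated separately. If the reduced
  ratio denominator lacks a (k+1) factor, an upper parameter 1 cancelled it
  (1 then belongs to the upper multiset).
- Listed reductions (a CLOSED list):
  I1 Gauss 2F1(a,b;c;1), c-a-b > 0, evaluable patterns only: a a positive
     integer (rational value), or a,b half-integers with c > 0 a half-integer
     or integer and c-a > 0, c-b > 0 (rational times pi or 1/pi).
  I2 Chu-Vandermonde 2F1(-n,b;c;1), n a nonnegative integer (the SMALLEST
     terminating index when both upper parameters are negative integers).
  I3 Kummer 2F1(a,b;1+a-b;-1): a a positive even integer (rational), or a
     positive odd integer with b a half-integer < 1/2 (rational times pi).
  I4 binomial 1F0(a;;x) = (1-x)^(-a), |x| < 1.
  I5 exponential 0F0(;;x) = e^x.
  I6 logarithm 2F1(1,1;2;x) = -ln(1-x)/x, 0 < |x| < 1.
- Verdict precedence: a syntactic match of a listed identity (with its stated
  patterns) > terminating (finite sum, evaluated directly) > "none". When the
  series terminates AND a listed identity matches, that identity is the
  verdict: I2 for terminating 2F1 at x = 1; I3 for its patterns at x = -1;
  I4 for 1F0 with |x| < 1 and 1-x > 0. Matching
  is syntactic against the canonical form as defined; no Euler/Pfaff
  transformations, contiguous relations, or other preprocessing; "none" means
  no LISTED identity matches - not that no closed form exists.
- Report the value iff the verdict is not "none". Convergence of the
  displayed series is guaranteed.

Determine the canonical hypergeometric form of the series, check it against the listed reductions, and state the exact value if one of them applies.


First insight: x = (-1) and factor the ratio over Q (prefactor 1/4): negated roots = parameters.
Consecutive-term ratio: r(k) = (-1) * 1 / [(k+1)] - rational; roots negated = parameters, x = (-1), C = 1/4.

This is 1/4 * 0F0(-; -; -1) in reduced canonical form. Verdict: the I5 exponential reduction applies (the 0F0 exponential series at x = -1). Its exact value is (1/4) * e^(-1).


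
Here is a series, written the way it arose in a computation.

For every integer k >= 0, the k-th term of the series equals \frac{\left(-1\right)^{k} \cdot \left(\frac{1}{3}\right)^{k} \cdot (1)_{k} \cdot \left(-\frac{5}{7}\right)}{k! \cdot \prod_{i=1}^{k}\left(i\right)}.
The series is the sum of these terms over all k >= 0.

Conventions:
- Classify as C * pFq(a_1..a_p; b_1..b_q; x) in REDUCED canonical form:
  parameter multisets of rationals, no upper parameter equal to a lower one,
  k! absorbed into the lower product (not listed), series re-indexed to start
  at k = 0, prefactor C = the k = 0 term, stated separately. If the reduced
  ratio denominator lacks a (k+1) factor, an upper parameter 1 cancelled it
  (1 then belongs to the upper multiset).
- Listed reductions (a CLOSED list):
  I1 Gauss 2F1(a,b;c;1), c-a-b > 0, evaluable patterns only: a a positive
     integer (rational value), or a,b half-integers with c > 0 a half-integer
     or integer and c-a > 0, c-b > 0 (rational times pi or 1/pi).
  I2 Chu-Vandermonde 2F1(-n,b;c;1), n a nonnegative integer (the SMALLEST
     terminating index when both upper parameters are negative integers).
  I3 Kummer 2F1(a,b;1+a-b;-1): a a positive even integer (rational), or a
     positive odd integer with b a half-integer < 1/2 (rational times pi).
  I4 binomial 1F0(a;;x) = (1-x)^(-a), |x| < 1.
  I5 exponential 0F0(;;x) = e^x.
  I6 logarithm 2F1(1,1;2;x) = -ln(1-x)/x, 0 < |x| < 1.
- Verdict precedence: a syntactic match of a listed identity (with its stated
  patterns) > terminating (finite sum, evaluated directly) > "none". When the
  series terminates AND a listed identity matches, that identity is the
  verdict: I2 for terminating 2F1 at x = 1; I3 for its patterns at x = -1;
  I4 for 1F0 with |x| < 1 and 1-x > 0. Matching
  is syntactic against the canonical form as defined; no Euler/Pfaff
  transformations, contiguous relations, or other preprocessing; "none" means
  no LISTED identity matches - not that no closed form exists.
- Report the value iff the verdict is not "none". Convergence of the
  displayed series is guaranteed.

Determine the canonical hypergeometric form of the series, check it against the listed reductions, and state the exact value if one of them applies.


Reduced: x = -\frac{1}{3}, 0F0, upper = {-}, lower = {-}, C = -\frac{5}{7}. Verdict: this is the exponential series (I5) (the 0F0 exponential series at x = -\frac{1}{3}). Value: \left(-\frac{5}{7}\right) \cdot e^{-\frac{1}{3}}.

Key step: t_0 = -\frac{5}{7} here, and the lower running product (C = -5/7) is a rising factorial.
Step ratio: r(k) = -\frac{1}{3} * 1 / [(k+1)] - poly over poly, x = -\frac{1}{3} from leading terms; C = -\frac{5}{7} at k = 0.
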